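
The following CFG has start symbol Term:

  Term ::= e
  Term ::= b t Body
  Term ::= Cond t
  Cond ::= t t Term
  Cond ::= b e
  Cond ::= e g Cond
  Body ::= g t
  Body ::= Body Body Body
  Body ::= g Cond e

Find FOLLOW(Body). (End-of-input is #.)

{ #, e, g, t }

In Term ::= b t Body: Body is at the end, add FOLLOW(Term) = { #, e, t }.
In Body ::= Body Body Body: add FIRST(Body Body) = { g }.
In Body ::= Body Body Body: add FIRST(Body) = { g }.
In Body ::= Body Body Body: Body is at the end, add FOLLOW(Body) = { #, e, g, t }.
Union: FOLLOW(Body) = { #, e, g, t }.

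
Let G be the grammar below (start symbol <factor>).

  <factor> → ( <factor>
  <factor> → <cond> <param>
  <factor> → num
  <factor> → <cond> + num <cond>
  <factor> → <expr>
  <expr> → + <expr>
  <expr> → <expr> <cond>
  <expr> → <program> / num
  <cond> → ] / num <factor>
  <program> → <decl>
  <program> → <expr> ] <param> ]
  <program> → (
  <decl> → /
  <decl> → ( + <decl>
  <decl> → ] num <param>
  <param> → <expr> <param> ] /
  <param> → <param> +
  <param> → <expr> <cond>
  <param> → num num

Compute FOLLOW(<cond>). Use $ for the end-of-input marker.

In <factor> → <cond> <param>: add FIRST(<param>) = { (, +, /, ], num }.
In <factor> → <cond> + num <cond>: add FIRST(+ num <cond>) = { + }.
In <factor> → <cond> + num <cond>: <cond> is at the end, add FOLLOW(<factor>) = { $, (, +, /, ], num }.
In <expr> → <expr> <cond>: <cond> is at the end, add FOLLOW(<expr>) = { $, (, +, /, ], num }.
In <param> → <expr> <cond>: <cond> is at the end, add FOLLOW(<param>) = { $, (, +, /, ], num }.
Union: FOLLOW(<cond>) = { $, (, +, /, ], num }.

{ $, (, +, /, ], num }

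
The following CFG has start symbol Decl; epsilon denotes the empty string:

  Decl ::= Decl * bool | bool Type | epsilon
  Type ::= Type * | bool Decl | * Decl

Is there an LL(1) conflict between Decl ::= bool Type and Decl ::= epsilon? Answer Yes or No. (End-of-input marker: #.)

FIRST(bool Type) = { bool } and FIRST(epsilon) = { epsilon }.
The second is nullable but FOLLOW(Decl) = { #, * } is disjoint from FIRST of the first.

No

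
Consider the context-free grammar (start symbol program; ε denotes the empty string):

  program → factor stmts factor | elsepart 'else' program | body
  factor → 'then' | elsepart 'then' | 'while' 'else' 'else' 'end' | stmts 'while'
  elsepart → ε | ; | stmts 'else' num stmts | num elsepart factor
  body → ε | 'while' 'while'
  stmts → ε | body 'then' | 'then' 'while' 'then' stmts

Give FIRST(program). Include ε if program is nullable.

From program → factor stmts factor: add FIRST(factor) = { 'else', 'then', 'while', ;, num }.
From program → elsepart 'else' program: elsepart nullable, take FIRST(elsepart) ∪ {'else'} = { 'else', 'then', 'while', ;, num }.
From program → body: add FIRST(body) = { 'while', ε } (including ε since body is nullable).
Union: FIRST(program) = { 'else', 'then', 'while', ;, num, ε }.

{ 'else', 'then', 'while', ;, num, ε }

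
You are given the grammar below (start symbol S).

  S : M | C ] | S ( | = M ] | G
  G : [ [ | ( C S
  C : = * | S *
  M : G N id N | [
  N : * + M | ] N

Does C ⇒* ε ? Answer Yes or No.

No

No nonterminal in this grammar is nullable.
No production of C has an RHS whose symbols are all nullable, so C is not nullable.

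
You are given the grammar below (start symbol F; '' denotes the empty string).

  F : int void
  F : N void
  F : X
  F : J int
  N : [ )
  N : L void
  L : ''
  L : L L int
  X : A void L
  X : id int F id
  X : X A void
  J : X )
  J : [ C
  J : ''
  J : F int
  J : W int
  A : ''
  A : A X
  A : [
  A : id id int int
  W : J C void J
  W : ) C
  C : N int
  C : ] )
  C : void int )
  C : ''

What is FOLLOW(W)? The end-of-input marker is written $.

{ int }

In J : W int: add FIRST(int) = { int }.
Union: FOLLOW(W) = { int }.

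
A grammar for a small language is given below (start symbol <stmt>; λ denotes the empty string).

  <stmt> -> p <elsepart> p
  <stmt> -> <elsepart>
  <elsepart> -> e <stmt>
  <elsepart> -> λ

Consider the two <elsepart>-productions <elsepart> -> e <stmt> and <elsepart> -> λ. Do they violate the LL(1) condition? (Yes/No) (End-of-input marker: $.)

FIRST(e <stmt>) = { e } and FIRST(λ) = { λ }.
The second is nullable but FOLLOW(<elsepart>) = { $, p } is disjoint from FIRST of the first.

No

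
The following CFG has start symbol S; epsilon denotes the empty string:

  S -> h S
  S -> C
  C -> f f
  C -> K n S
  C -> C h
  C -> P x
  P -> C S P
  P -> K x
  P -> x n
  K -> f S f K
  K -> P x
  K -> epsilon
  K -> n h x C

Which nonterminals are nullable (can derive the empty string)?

{ K }

Directly nullable (have an epsilon-production): K.
No other nonterminal has a production whose RHS symbols are all nullable.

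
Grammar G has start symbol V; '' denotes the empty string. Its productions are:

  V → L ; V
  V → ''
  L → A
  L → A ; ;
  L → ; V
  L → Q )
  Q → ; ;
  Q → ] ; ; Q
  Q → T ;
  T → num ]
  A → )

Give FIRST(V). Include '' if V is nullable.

{ ), ;, ], num, '' }

From V → L ; V: add FIRST(L) = { ), ;, ], num }.
V → '' contributes ''.
Union: FIRST(V) = { ), ;, ], num, '' }.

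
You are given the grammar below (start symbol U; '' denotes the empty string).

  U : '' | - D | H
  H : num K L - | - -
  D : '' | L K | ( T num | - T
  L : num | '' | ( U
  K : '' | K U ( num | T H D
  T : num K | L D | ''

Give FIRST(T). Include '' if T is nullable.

T : num K contributes {num}.
From T : L D: L, D nullable, take FIRST(L) ∪ FIRST(D) = { (, -, num }; also '' since the whole RHS is nullable.
T : '' contributes ''.
Union: FIRST(T) = { (, -, num, '' }.

{ (, -, num, '' }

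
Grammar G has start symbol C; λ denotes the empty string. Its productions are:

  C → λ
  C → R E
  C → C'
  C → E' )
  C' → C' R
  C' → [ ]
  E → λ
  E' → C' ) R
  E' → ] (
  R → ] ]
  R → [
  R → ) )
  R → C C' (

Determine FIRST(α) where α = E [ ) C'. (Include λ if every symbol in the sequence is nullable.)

{ [ }

Add FIRST(E)\{λ} = {  }; E is nullable, continue.
[ is a terminal; add {[} and stop.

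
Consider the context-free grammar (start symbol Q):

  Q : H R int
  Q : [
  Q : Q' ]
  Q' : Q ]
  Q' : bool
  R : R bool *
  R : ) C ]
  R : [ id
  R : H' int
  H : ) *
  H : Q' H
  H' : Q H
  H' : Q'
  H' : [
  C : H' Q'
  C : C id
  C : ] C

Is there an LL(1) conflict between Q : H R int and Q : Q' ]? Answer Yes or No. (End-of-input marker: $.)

FIRST(H R int) = { ), [, bool } and FIRST(Q' ]) = { ), [, bool }.
Both contain ), so the two alternatives are not disjoint — LL(1) conflict.

Yes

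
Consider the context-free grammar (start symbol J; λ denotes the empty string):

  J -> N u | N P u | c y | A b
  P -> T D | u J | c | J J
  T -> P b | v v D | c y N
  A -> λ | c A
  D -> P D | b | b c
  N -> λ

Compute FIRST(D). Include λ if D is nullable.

From D -> P D: add FIRST(P) = { b, c, u, v }.
D -> b contributes {b}.
D -> b c contributes {b}.
Union: FIRST(D) = { b, c, u, v }.

{ b, c, u, v }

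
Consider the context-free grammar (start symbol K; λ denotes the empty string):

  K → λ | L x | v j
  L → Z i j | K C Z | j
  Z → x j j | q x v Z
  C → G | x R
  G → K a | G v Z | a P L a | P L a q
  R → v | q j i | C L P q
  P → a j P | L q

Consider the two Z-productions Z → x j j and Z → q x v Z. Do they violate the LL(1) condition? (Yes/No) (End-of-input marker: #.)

No

FIRST(x j j) = { x } and FIRST(q x v Z) = { q }.
The FIRST sets are disjoint and neither alternative is nullable — no conflict.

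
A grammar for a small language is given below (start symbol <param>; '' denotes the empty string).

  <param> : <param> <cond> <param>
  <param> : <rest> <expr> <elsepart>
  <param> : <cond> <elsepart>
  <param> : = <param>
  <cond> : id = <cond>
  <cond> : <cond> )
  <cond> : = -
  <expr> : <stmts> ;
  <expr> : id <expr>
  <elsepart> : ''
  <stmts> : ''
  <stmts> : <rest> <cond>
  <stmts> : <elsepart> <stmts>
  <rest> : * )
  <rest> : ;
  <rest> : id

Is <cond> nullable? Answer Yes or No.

No

Nullable nonterminals: <elsepart>, <stmts>.
No production of <cond> has an RHS whose symbols are all nullable, so <cond> is not nullable.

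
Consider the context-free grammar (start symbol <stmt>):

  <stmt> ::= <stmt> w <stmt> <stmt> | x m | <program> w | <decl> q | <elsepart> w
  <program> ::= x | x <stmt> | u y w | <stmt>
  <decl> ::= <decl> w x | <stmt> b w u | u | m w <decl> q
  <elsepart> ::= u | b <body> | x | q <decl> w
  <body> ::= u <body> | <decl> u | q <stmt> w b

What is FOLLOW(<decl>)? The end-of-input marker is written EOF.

{ q, u, w }

In <stmt> ::= <decl> q: add FIRST(q) = { q }.
In <decl> ::= <decl> w x: add FIRST(w x) = { w }.
In <decl> ::= m w <decl> q: add FIRST(q) = { q }.
In <elsepart> ::= q <decl> w: add FIRST(w) = { w }.
In <body> ::= <decl> u: add FIRST(u) = { u }.
Union: FOLLOW(<decl>) = { q, u, w }.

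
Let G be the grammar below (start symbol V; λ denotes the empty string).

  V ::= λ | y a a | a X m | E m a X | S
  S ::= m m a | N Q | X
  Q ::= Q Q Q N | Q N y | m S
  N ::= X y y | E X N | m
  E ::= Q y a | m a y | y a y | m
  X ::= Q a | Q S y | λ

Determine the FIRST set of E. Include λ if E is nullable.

From E ::= Q y a: add FIRST(Q) = { m }.
E ::= m a y contributes {m}.
E ::= y a y contributes {y}.
E ::= m contributes {m}.
Union: FIRST(E) = { m, y }.

{ m, y }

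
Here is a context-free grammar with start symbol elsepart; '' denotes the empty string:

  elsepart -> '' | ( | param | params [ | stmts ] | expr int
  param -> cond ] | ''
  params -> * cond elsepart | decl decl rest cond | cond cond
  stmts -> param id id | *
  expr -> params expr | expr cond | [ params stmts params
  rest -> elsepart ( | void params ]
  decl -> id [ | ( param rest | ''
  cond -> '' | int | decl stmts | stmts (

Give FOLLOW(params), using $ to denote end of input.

{ (, *, [, ], id, int, void }

In elsepart -> params [: add FIRST([) = { [ }.
In expr -> params expr: add FIRST(expr) = { (, *, [, ], id, int, void }.
In expr -> [ params stmts params: add FIRST(stmts params) = { (, *, ], id, int }.
In expr -> [ params stmts params: params is at the end, add FOLLOW(expr) = { (, *, ], id, int }.
In rest -> void params ]: add FIRST(]) = { ] }.
Union: FOLLOW(params) = { (, *, [, ], id, int, void }.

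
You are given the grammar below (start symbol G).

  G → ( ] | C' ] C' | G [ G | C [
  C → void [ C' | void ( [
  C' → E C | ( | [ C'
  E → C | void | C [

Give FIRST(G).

{ (, [, void }

G → ( ] contributes {(}.
From G → C' ] C': add FIRST(C') = { (, [, void }.
From G → G [ G: add FIRST(G) = { (, [, void }.
From G → C [: add FIRST(C) = { void }.
Union: FIRST(G) = { (, [, void }.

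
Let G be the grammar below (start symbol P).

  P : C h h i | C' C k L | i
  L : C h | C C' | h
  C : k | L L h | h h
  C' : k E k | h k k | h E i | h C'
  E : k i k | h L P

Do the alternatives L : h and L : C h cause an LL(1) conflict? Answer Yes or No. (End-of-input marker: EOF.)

FIRST(h) = { h } and FIRST(C h) = { h, k }.
Both contain h, so the two alternatives are not disjoint — LL(1) conflict.

Yes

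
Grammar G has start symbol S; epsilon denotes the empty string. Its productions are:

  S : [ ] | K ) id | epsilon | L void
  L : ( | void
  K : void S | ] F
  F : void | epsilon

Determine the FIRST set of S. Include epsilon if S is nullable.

{ (, [, ], void, epsilon }

S : [ ] contributes {[}.
From S : K ) id: add FIRST(K) = { ], void }.
S : epsilon contributes epsilon.
From S : L void: add FIRST(L) = { (, void }.
Union: FIRST(S) = { (, [, ], void, epsilon }.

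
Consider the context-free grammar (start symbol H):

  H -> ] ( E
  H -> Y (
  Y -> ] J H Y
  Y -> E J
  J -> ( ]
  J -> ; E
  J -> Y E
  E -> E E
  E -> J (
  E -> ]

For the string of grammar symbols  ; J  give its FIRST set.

; is a terminal; add {;} and stop.

{ ; }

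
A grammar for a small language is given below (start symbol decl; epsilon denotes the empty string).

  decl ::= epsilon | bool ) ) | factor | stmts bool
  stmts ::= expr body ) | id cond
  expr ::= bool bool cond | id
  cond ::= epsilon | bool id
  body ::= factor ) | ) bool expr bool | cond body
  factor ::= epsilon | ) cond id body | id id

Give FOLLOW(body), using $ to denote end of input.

In stmts ::= expr body ): add FIRST()) = { ) }.
In body ::= cond body: body is at the end, add FOLLOW(body) = { $, ) }.
In factor ::= ) cond id body: body is at the end, add FOLLOW(factor) = { $, ) }.
Union: FOLLOW(body) = { $, ) }.

{ $, ) }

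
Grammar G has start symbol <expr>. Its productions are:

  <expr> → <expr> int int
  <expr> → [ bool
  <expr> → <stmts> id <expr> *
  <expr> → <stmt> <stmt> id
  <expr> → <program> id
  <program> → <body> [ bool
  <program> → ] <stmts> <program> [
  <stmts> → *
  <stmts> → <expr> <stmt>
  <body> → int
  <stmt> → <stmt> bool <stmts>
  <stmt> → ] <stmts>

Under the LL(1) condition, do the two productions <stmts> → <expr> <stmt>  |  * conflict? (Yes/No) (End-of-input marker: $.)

FIRST(<expr> <stmt>) = { *, [, ], int } and FIRST(*) = { * }.
Both contain *, so the two alternatives are not disjoint — LL(1) conflict.

Yes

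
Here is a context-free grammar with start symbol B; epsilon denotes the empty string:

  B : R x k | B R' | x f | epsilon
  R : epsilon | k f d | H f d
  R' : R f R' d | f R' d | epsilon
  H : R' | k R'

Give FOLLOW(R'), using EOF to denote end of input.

{ EOF, d, f, k }

In B : B R': R' is at the end, add FOLLOW(B) = { EOF, f, k }.
In R' : R f R' d: add FIRST(d) = { d }.
In R' : f R' d: add FIRST(d) = { d }.
In H : R': R' is at the end, add FOLLOW(H) = { f }.
In H : k R': R' is at the end, add FOLLOW(H) = { f }.
Union: FOLLOW(R') = { EOF, d, f, k }.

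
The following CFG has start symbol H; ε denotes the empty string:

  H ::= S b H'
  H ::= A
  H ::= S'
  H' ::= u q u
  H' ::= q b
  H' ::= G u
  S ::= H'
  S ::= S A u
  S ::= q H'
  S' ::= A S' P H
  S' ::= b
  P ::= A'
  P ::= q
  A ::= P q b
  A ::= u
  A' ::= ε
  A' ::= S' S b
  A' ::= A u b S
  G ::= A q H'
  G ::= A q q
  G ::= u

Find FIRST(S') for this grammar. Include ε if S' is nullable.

{ b, q, u }

From S' ::= A S' P H: add FIRST(A) = { b, q, u }.
S' ::= b contributes {b}.
Union: FIRST(S') = { b, q, u }.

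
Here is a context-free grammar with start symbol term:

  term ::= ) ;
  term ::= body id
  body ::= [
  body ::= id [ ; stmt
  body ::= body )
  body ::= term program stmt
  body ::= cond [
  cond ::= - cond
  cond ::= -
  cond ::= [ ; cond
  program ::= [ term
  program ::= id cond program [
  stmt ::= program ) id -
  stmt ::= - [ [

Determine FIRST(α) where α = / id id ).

/ is a terminal; add {/} and stop.

{ / }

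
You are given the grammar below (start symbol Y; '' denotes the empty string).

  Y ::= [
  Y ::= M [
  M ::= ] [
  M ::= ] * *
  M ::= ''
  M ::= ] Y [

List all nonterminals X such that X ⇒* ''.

{ M }

Directly nullable (have an ''-production): M.
No other nonterminal has a production whose RHS symbols are all nullable.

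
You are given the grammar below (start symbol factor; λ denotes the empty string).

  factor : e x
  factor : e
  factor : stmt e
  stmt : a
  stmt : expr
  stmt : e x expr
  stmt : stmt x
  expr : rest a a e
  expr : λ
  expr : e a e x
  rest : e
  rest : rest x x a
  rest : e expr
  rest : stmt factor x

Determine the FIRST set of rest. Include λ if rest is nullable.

rest : e contributes {e}.
From rest : rest x x a: add FIRST(rest) = { a, e, x }.
rest : e expr contributes {e}.
From rest : stmt factor x: stmt nullable, take FIRST(stmt) ∪ FIRST(factor) = { a, e, x }.
Union: FIRST(rest) = { a, e, x }.

{ a, e, x }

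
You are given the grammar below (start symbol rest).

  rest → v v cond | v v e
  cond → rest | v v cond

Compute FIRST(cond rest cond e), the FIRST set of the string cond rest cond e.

{ v }

Add FIRST(cond) = { v }; cond is not nullable, stop.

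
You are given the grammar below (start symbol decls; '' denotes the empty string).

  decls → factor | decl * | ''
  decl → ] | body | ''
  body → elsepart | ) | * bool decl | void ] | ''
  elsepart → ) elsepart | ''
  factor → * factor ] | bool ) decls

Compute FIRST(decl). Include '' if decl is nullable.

decl → ] contributes {]}.
From decl → body: add FIRST(body) = { ), *, void, '' } (including '' since body is nullable).
decl → '' contributes ''.
Union: FIRST(decl) = { ), *, ], void, '' }.

{ ), *, ], void, '' }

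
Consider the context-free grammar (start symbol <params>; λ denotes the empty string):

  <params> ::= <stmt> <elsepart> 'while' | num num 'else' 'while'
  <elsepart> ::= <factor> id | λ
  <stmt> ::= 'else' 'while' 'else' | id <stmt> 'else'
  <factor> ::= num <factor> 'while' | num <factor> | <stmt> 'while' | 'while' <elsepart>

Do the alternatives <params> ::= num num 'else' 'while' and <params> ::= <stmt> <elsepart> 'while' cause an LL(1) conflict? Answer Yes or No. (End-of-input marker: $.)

No

FIRST(num num 'else' 'while') = { num } and FIRST(<stmt> <elsepart> 'while') = { 'else', id }.
The FIRST sets are disjoint and neither alternative is nullable — no conflict.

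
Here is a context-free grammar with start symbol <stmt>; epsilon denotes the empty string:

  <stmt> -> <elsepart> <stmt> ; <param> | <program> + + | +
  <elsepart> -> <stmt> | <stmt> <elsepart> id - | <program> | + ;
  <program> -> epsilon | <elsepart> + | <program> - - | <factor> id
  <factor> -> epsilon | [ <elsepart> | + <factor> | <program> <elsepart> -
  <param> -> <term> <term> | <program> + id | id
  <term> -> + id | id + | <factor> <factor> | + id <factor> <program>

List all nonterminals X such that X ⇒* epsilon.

Directly nullable (have an epsilon-production): <program>, <factor>.
<term> -> <factor> <factor> with every symbol nullable, so <term> is nullable.
<elsepart> -> <program> with every symbol nullable, so <elsepart> is nullable.
<param> -> <term> <term> with every symbol nullable, so <param> is nullable.
No other nonterminal has a production whose RHS symbols are all nullable.

{ <elsepart>, <factor>, <param>, <program>, <term> }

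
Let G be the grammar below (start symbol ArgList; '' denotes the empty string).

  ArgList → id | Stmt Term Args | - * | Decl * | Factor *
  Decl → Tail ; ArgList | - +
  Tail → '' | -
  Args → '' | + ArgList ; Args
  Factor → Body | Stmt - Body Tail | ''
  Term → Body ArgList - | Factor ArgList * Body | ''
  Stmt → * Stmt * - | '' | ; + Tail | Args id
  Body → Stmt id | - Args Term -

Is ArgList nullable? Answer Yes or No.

Yes

ArgList → Stmt Term Args and each of Stmt, Term, Args is nullable, so ArgList ⇒* ''.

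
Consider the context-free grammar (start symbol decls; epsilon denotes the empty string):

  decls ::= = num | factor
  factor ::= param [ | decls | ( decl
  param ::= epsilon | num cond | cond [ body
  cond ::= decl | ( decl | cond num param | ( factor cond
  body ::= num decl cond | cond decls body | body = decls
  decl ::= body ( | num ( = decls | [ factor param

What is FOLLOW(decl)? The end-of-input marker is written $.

In factor ::= ( decl: decl is at the end, add FOLLOW(factor) = { $, (, =, [, num }.
In cond ::= decl: decl is at the end, add FOLLOW(cond) = { $, (, =, [, num }.
In cond ::= ( decl: decl is at the end, add FOLLOW(cond) = { $, (, =, [, num }.
In body ::= num decl cond: add FIRST(cond) = { (, [, num }.
Union: FOLLOW(decl) = { $, (, =, [, num }.

{ $, (, =, [, num }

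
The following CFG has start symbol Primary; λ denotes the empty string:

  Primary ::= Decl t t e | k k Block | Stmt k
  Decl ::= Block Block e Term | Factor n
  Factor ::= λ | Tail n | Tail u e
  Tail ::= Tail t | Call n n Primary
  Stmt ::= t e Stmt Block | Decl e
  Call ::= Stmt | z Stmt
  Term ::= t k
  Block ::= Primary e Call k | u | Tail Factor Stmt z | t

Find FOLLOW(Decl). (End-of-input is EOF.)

{ e, t }

In Primary ::= Decl t t e: add FIRST(t t e) = { t }.
In Stmt ::= Decl e: add FIRST(e) = { e }.
Union: FOLLOW(Decl) = { e, t }.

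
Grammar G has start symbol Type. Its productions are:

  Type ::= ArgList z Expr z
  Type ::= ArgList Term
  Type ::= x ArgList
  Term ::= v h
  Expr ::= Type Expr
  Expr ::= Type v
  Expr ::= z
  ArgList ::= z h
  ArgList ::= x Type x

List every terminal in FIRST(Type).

{ x, z }

From Type ::= ArgList z Expr z: add FIRST(ArgList) = { x, z }.
From Type ::= ArgList Term: add FIRST(ArgList) = { x, z }.
Type ::= x ArgList contributes {x}.
Union: FIRST(Type) = { x, z }.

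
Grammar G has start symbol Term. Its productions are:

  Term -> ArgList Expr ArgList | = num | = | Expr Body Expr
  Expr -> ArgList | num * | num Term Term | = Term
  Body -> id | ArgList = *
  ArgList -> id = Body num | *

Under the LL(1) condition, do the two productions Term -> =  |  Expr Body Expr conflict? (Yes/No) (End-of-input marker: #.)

FIRST(=) = { = } and FIRST(Expr Body Expr) = { *, =, id, num }.
Both contain =, so the two alternatives are not disjoint — LL(1) conflict.

Yes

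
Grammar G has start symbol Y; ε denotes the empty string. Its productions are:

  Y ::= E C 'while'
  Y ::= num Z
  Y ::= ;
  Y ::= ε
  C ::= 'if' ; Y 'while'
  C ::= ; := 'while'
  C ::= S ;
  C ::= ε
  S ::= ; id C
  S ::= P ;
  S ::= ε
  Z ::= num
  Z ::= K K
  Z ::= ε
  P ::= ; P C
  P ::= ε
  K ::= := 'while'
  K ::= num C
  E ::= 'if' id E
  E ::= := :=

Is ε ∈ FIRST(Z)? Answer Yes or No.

Z has an ε-production, so Z ⇒ ε.

Yes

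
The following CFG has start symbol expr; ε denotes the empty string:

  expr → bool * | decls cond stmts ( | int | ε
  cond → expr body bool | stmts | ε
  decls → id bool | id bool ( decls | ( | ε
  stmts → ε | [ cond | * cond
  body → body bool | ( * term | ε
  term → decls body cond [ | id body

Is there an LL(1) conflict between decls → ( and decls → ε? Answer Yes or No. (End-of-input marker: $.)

Yes

FIRST(() = { ( } and FIRST(ε) = { ε }.
The second alternative is nullable and FOLLOW(decls) = { (, *, [, bool, id, int } shares ( with FIRST of the first — conflict.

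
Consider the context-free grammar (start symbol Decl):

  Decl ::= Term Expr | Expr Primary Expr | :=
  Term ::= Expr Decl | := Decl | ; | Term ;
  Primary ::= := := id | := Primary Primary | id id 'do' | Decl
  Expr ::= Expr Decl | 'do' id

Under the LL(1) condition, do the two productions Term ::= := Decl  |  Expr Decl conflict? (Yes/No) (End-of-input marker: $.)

FIRST(:= Decl) = { := } and FIRST(Expr Decl) = { 'do' }.
The FIRST sets are disjoint and neither alternative is nullable — no conflict.

No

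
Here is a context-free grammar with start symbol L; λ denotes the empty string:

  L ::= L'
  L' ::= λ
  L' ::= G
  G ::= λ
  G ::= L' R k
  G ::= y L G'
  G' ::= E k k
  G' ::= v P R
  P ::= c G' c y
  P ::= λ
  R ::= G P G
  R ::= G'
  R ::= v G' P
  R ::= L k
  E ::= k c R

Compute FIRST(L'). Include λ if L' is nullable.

L' ::= λ contributes λ.
From L' ::= G: add FIRST(G) = { c, k, v, y, λ } (including λ since G is nullable).
Union: FIRST(L') = { c, k, v, y, λ }.

{ c, k, v, y, λ }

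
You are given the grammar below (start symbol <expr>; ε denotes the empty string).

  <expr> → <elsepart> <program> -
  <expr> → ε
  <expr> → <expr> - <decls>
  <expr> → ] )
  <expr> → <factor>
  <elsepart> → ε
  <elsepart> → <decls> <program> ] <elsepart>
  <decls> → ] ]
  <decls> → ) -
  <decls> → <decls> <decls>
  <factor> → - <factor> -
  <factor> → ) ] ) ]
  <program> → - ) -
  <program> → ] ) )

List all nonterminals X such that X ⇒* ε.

{ <elsepart>, <expr> }

Directly nullable (have an ε-production): <expr>, <elsepart>.
No other nonterminal has a production whose RHS symbols are all nullable.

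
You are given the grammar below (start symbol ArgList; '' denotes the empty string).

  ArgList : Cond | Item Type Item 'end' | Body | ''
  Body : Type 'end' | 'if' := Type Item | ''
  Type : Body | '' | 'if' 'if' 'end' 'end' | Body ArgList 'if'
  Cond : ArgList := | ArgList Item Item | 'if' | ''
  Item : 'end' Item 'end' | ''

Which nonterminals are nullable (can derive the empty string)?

{ ArgList, Body, Cond, Item, Type }

Directly nullable (have an ''-production): ArgList, Body, Type, Cond, Item.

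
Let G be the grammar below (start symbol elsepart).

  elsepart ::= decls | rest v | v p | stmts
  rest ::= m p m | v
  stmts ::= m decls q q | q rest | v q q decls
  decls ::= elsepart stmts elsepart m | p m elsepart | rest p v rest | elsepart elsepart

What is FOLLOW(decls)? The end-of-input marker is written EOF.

In elsepart ::= decls: decls is at the end, add FOLLOW(elsepart) = { EOF, m, p, q, v }.
In stmts ::= m decls q q: add FIRST(q q) = { q }.
In stmts ::= v q q decls: decls is at the end, add FOLLOW(stmts) = { EOF, m, p, q, v }.
Union: FOLLOW(decls) = { EOF, m, p, q, v }.

{ EOF, m, p, q, v }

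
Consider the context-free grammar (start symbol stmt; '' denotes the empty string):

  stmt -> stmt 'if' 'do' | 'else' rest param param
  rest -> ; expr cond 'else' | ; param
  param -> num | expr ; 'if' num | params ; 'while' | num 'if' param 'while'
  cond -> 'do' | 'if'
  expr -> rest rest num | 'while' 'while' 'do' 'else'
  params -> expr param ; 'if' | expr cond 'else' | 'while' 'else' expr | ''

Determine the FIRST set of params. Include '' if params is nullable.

{ 'while', ;, '' }

From params -> expr param ; 'if': add FIRST(expr) = { 'while', ; }.
From params -> expr cond 'else': add FIRST(expr) = { 'while', ; }.
params -> 'while' 'else' expr contributes {'while'}.
params -> '' contributes ''.
Union: FIRST(params) = { 'while', ;, '' }.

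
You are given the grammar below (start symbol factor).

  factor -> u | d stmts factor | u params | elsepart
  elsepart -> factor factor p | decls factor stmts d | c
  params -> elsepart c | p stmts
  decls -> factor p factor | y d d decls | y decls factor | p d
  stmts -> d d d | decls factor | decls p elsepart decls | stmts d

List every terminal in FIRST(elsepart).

From elsepart -> factor factor p: add FIRST(factor) = { c, d, p, u, y }.
From elsepart -> decls factor stmts d: add FIRST(decls) = { c, d, p, u, y }.
elsepart -> c contributes {c}.
Union: FIRST(elsepart) = { c, d, p, u, y }.

{ c, d, p, u, y }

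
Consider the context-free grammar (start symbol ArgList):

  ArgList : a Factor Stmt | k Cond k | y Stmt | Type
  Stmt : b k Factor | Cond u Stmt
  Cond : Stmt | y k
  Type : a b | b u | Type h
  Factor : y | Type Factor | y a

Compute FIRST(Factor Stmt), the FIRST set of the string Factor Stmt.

Add FIRST(Factor) = { a, b, y }; Factor is not nullable, stop.

{ a, b, y }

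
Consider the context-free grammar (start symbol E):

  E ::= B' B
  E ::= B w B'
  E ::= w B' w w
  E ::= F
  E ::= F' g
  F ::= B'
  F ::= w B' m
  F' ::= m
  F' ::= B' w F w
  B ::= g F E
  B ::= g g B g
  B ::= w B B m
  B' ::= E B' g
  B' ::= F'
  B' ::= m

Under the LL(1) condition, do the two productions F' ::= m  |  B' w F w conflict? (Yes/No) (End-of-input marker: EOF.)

Yes

FIRST(m) = { m } and FIRST(B' w F w) = { g, m, w }.
Both contain m, so the two alternatives are not disjoint — LL(1) conflict.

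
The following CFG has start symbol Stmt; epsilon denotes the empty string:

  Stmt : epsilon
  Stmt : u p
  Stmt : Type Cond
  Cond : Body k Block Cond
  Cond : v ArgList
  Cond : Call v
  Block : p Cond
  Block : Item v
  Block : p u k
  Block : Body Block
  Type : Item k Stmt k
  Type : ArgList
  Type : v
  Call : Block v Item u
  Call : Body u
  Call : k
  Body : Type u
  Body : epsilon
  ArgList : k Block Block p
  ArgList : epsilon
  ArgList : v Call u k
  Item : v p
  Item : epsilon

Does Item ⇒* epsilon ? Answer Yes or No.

Item has an epsilon-production, so Item ⇒ epsilon.

Yes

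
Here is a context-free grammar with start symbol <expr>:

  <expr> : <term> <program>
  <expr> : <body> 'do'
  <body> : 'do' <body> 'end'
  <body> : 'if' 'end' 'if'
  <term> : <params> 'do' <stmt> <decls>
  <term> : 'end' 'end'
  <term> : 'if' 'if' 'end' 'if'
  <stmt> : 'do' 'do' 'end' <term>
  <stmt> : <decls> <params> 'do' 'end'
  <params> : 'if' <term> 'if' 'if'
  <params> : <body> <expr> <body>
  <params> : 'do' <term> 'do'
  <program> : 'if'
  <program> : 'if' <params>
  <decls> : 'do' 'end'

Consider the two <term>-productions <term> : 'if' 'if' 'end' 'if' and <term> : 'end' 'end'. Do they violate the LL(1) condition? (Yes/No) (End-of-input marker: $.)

FIRST('if' 'if' 'end' 'if') = { 'if' } and FIRST('end' 'end') = { 'end' }.
The FIRST sets are disjoint and neither alternative is nullable — no conflict.

No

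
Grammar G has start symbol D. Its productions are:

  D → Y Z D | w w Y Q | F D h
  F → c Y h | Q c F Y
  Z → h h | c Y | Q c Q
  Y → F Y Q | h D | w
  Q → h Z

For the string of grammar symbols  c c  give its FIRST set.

c is a terminal; add {c} and stop.

{ c }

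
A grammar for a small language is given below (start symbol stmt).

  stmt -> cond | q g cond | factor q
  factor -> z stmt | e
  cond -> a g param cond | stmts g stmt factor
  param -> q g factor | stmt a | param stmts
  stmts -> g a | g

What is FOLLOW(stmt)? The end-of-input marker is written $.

{ $, a, e, g, q, z }

stmt is the start symbol, so $ ∈ FOLLOW(stmt).
In factor -> z stmt: stmt is at the end, add FOLLOW(factor) = { $, a, e, g, q, z }.
In cond -> stmts g stmt factor: add FIRST(factor) = { e, z }.
In param -> stmt a: add FIRST(a) = { a }.
Union: FOLLOW(stmt) = { $, a, e, g, q, z }.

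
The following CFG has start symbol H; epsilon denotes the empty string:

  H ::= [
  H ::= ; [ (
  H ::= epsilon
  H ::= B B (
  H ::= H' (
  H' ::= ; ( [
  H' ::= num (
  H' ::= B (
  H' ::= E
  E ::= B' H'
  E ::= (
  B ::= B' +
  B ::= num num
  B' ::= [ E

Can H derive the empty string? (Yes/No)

H has an epsilon-production, so H ⇒ epsilon.

Yes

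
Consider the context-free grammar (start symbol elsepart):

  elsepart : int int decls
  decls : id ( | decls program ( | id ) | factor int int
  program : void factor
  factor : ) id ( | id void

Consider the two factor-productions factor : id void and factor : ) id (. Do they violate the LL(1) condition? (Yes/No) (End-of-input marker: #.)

FIRST(id void) = { id } and FIRST() id () = { ) }.
The FIRST sets are disjoint and neither alternative is nullable — no conflict.

No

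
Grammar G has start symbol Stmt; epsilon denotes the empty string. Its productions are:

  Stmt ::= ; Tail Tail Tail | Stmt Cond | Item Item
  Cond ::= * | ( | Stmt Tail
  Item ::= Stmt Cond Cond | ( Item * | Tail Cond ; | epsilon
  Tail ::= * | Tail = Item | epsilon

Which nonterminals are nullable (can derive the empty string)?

Directly nullable (have an epsilon-production): Item, Tail.
Cond ::= Stmt Tail with every symbol nullable, so Cond is nullable.
Stmt ::= Stmt Cond with every symbol nullable, so Stmt is nullable.

{ Cond, Item, Stmt, Tail }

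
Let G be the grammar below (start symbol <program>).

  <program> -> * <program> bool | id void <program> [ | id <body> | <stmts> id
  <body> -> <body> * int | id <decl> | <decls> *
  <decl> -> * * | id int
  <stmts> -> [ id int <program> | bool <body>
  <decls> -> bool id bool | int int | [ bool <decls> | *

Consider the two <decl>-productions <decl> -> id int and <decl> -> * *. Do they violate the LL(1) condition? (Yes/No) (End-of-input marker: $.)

No

FIRST(id int) = { id } and FIRST(* *) = { * }.
The FIRST sets are disjoint and neither alternative is nullable — no conflict.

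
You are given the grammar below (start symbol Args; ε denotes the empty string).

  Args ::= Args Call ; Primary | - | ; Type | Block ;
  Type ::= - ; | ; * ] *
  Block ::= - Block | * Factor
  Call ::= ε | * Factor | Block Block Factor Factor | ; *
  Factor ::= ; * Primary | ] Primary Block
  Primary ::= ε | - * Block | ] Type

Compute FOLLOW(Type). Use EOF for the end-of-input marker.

{ EOF, *, -, ;, ] }

In Args ::= ; Type: Type is at the end, add FOLLOW(Args) = { EOF, *, -, ; }.
In Primary ::= ] Type: Type is at the end, add FOLLOW(Primary) = { EOF, *, -, ;, ] }.
Union: FOLLOW(Type) = { EOF, *, -, ;, ] }.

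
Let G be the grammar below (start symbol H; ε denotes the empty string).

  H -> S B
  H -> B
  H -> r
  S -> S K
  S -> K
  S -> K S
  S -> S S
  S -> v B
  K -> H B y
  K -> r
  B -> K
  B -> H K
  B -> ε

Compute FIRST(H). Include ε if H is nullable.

From H -> S B: add FIRST(S) = { r, v, y }.
From H -> B: add FIRST(B) = { r, v, y, ε } (including ε since B is nullable).
H -> r contributes {r}.
Union: FIRST(H) = { r, v, y, ε }.

{ r, v, y, ε }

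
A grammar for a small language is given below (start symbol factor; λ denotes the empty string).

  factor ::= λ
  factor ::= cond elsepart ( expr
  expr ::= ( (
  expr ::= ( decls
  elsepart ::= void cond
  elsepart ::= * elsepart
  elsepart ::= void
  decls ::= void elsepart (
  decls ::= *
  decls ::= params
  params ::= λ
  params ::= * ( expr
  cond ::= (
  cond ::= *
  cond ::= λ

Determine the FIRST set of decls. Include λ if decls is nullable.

{ *, void, λ }

decls ::= void elsepart ( contributes {void}.
decls ::= * contributes {*}.
From decls ::= params: add FIRST(params) = { *, λ } (including λ since params is nullable).
Union: FIRST(decls) = { *, void, λ }.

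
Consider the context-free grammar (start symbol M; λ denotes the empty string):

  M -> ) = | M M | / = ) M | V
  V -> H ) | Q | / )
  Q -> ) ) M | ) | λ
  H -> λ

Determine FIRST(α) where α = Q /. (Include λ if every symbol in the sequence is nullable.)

{ ), / }

Add FIRST(Q)\{λ} = { ) }; Q is nullable, continue.
/ is a terminal; add {/} and stop.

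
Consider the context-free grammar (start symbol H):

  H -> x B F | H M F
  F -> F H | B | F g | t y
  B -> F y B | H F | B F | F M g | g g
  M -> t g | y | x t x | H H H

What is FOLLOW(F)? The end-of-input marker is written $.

{ $, g, t, x, y }

In H -> x B F: F is at the end, add FOLLOW(H) = { $, g, t, x, y }.
In H -> H M F: F is at the end, add FOLLOW(H) = { $, g, t, x, y }.
In F -> F H: add FIRST(H) = { x }.
In F -> F g: add FIRST(g) = { g }.
In B -> F y B: add FIRST(y B) = { y }.
In B -> H F: F is at the end, add FOLLOW(B) = { $, g, t, x, y }.
In B -> B F: F is at the end, add FOLLOW(B) = { $, g, t, x, y }.
In B -> F M g: add FIRST(M g) = { t, x, y }.
Union: FOLLOW(F) = { $, g, t, x, y }.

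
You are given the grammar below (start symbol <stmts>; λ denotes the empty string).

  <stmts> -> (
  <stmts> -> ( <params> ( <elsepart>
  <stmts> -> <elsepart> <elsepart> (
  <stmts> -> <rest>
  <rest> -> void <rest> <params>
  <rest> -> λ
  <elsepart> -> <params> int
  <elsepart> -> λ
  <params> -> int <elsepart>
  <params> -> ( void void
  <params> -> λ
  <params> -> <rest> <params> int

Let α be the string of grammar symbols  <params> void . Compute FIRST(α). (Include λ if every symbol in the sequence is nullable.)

Add FIRST(<params>)\{λ} = { (, int, void }; <params> is nullable, continue.
void is a terminal; add {void} and stop.

{ (, int, void }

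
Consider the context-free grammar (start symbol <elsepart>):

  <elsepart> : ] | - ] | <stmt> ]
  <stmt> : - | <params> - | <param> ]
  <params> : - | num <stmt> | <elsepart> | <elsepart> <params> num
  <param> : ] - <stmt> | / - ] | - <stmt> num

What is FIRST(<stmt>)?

<stmt> : - contributes {-}.
From <stmt> : <params> -: add FIRST(<params>) = { -, /, ], num }.
From <stmt> : <param> ]: add FIRST(<param>) = { -, /, ] }.
Union: FIRST(<stmt>) = { -, /, ], num }.

{ -, /, ], num }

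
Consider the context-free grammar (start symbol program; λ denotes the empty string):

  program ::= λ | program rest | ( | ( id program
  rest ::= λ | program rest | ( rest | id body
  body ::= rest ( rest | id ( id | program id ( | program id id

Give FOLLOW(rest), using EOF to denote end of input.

In program ::= program rest: rest is at the end, add FOLLOW(program) = { EOF, (, id }.
In rest ::= program rest: rest is at the end, add FOLLOW(rest) = { EOF, (, id }.
In rest ::= ( rest: rest is at the end, add FOLLOW(rest) = { EOF, (, id }.
In body ::= rest ( rest: add FIRST(( rest) = { ( }.
In body ::= rest ( rest: rest is at the end, add FOLLOW(body) = { EOF, (, id }.
Union: FOLLOW(rest) = { EOF, (, id }.

{ EOF, (, id }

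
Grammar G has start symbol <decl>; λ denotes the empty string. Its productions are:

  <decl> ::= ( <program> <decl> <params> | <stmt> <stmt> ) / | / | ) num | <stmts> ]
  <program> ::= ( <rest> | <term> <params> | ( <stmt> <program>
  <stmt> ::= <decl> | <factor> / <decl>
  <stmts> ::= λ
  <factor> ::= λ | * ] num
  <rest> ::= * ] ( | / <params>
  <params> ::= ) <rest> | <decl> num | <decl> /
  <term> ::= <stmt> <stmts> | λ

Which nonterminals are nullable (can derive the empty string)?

{ <factor>, <stmts>, <term> }

Directly nullable (have an λ-production): <stmts>, <factor>, <term>.
No other nonterminal has a production whose RHS symbols are all nullable.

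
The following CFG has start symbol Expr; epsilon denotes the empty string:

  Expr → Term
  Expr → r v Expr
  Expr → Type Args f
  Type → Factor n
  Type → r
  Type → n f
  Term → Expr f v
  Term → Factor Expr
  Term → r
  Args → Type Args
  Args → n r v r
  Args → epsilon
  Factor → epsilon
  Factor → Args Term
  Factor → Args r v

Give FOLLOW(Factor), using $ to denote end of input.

In Type → Factor n: add FIRST(n) = { n }.
In Term → Factor Expr: add FIRST(Expr) = { n, r }.
Union: FOLLOW(Factor) = { n, r }.

{ n, r }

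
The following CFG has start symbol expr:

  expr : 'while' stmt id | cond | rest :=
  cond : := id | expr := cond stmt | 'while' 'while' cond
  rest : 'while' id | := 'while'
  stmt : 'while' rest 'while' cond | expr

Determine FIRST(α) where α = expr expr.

Add FIRST(expr) = { 'while', := }; expr is not nullable, stop.

{ 'while', := }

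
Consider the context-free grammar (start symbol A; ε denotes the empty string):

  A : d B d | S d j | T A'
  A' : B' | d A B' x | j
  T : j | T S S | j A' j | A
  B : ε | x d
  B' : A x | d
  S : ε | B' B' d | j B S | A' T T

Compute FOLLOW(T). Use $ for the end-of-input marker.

{ d, j }

In A : T A': add FIRST(A') = { d, j }.
In T : T S S: add FIRST(S S)\{ε} = { d, j }.
  Since S S is nullable, also add FOLLOW(T) = { d, j }.
In S : A' T T: add FIRST(T) = { d, j }.
In S : A' T T: T is at the end, add FOLLOW(S) = { d, j }.
Union: FOLLOW(T) = { d, j }.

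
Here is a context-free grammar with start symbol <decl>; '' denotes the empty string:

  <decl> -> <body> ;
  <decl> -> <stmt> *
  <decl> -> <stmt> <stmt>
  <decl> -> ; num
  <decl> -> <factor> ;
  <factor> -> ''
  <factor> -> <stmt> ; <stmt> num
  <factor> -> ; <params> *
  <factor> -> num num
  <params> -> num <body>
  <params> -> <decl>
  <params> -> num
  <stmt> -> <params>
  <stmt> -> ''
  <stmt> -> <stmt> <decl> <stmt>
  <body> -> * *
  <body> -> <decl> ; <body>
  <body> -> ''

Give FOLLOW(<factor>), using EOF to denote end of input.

{ ; }

In <decl> -> <factor> ;: add FIRST(;) = { ; }.
Union: FOLLOW(<factor>) = { ; }.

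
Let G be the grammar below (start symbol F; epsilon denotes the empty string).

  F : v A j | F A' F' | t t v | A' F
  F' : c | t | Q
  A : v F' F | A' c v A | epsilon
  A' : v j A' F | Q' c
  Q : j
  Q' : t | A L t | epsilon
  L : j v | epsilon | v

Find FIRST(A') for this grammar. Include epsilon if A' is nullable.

A' : v j A' F contributes {v}.
From A' : Q' c: Q' nullable, take FIRST(Q') ∪ {c} = { c, j, t, v }.
Union: FIRST(A') = { c, j, t, v }.

{ c, j, t, v }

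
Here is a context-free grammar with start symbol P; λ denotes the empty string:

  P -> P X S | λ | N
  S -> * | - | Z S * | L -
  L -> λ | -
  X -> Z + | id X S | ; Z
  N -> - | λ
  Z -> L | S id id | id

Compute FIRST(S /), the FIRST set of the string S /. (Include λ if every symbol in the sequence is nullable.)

Add FIRST(S) = { *, -, id }; S is not nullable, stop.

{ *, -, id }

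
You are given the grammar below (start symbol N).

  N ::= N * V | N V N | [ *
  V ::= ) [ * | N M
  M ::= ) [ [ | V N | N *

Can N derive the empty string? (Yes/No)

No nonterminal in this grammar is nullable.
No production of N has an RHS whose symbols are all nullable, so N is not nullable.

No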